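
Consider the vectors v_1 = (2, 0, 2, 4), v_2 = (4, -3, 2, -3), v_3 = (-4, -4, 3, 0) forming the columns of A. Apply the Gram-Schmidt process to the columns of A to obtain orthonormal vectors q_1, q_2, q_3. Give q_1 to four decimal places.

q_1 = v_1/‖v_1‖ = (2, 0, 2, 4)/4.8990 = (0.4082, 0.0000, 0.4082, 0.8165).

q_1 = (0.4082, 0.0000, 0.4082, 0.8165)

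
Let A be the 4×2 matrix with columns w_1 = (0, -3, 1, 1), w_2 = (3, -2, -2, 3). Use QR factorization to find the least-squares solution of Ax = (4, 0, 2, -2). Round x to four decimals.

x = (-0.0591, 0.0928)

w_1 = (0, -3, 1, 1); ‖w_1‖ = 3.3166, so q_1 = (0.0000, -0.9045, 0.3015, 0.3015).
q_1·w_2 = 0.0000·3 + (-0.9045)·(-2) + 0.3015·(-2) + 0.3015·3 = 2.1106.
u_2 = w_2 − 2.1106·q_1 = (3.0000, -0.0909, -2.6364, 2.3636).
‖u_2‖ = 4.6417, so q_2 = (0.6463, -0.0196, -0.5680, 0.5092).
Qᵀb = (0.0000, 0.4309).
Back-substitute: x_2 = 0.4309/4.6417 = 0.0928.
x_1 = (0.0000 − 2.1106·0.0928)/3.3166 = -0.0591.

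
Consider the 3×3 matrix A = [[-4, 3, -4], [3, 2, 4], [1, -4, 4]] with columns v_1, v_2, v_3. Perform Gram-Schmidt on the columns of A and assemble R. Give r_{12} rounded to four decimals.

r_{12} = -1.9612

v_1 = (-4, 3, 1); ‖v_1‖ = 5.0990, so q_1 = (-0.7845, 0.5883, 0.1961).
r_{12} = q_1·v_2 = -1.9612.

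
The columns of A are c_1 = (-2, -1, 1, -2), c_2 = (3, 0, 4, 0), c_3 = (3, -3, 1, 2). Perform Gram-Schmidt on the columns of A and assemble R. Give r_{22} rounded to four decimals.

c_1 = (-2, -1, 1, -2); ‖c_1‖ = 3.1623, so q_1 = (-0.6325, -0.3162, 0.3162, -0.6325).
q_1·c_2 = (-0.6325)·3 + (-0.3162)·0 + 0.3162·4 + (-0.6325)·0 = -0.6325.
u_2 = c_2 + 0.6325·q_1 = (2.6000, -0.2000, 4.2000, -0.4000).
r_{22} = ‖u_2‖ = 4.9598.

r_{22} = 4.9598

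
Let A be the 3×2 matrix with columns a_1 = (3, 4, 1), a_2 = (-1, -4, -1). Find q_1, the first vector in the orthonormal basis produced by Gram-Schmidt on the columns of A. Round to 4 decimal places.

q_1 = (0.5883, 0.7845, 0.1961)

a_1 = (3, 4, 1); ‖a_1‖ = 5.0990, so q_1 = (0.5883, 0.7845, 0.1961).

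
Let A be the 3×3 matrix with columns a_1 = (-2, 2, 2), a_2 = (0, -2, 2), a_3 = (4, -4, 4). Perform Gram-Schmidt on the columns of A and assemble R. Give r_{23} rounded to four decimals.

r_{23} = 5.6569

a_1 = (-2, 2, 2); ‖a_1‖ = 3.4641, so e_1 = (-0.5774, 0.5774, 0.5774).
e_1·a_2 = (-0.5774)·0 + 0.5774·(-2) + 0.5774·2 = 0.0000.
u_2 = a_2 + 0.0000·e_1 = (0.0000, -2.0000, 2.0000).
‖u_2‖ = 2.8284, so e_2 = (0.0000, -0.7071, 0.7071).
r_{23} = e_2·a_3 = 5.6569.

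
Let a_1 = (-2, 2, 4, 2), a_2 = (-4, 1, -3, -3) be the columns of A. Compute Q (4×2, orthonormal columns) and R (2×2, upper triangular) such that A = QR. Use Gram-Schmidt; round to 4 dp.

e_1 = a_1/‖a_1‖ = (-2, 2, 4, 2)/5.2915 = (-0.3780, 0.3780, 0.7559, 0.3780).
r_{12} = e_1·a_2 = -1.5119.
u_2 = a_2 + 1.5119·e_1 = (-4.5714, 1.5714, -1.8571, -2.4286).
‖u_2‖ = 5.7196, so e_2 = (-0.7993, 0.2747, -0.3247, -0.4246).

Q = [[-0.3780, -0.7993], [0.3780, 0.2747], [0.7559, -0.3247], [0.3780, -0.4246]], R = [[5.2915, -1.5119], [0.0000, 5.7196]]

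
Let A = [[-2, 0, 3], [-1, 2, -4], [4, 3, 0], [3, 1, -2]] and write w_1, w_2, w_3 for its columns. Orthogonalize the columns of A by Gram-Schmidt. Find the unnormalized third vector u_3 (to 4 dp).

u_3 = (3.1434, -2.3665, 2.0558, -1.4343)

q_1 = w_1/‖w_1‖ = (-2, -1, 4, 3)/5.4772 = (-0.3651, -0.1826, 0.7303, 0.5477).
r_{12} = q_1·w_2 = 2.3735.
u_2 = w_2 − 2.3735·q_1 = (0.8667, 2.4333, 1.2667, -0.3000).
‖u_2‖ = 2.8925, so q_2 = (0.2996, 0.8413, 0.4379, -0.1037).
r_{13} = q_1·w_3 = -1.4606; r_{23} = q_2·w_3 = -2.2587.
u_3 = w_3 + 1.4606·q_1 + 2.2587·q_2 = (3.1434, -2.3665, 2.0558, -1.4343).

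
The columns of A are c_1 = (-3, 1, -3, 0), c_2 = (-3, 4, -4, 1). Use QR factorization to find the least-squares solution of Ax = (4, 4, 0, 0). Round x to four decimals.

c_1 = (-3, 1, -3, 0); ‖c_1‖ = 4.3589, so q_1 = (-0.6882, 0.2294, -0.6882, 0.0000).
q_1·c_2 = (-0.6882)·(-3) + 0.2294·4 + (-0.6882)·(-4) + 0.0000·1 = 5.7354.
u_2 = c_2 − 5.7354·q_1 = (0.9474, 2.6842, -0.0526, 1.0000).
‖u_2‖ = 3.0175, so q_2 = (0.3140, 0.8895, -0.0174, 0.3314).
Qᵀb = (-1.8353, 4.8140).
Back-substitute: x_2 = 4.8140/3.0175 = 1.5954.
x_1 = (-1.8353 − 5.7354·1.5954)/4.3589 = -2.5202.

x = (-2.5202, 1.5954)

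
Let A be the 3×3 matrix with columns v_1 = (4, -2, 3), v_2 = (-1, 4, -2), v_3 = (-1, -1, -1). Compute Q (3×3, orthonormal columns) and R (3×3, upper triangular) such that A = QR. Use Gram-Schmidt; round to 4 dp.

e_1 = v_1/‖v_1‖ = (4, -2, 3)/5.3852 = (0.7428, -0.3714, 0.5571).
r_{12} = e_1·v_2 = -3.3425.
u_2 = v_2 + 3.3425·e_1 = (1.4828, 2.7586, -0.1379).
‖u_2‖ = 3.1349, so e_2 = (0.4730, 0.8800, -0.0440).
r_{13} = e_1·v_3 = -0.9285; r_{23} = e_2·v_3 = -1.3090.
u_3 = v_3 + 0.9285·e_1 + 1.3090·e_2 = (0.3088, -0.1930, -0.5404).
‖u_3‖ = 0.6516, so e_3 = (0.4739, -0.2962, -0.8293).

Q = [[0.7428, 0.4730, 0.4739], [-0.3714, 0.8800, -0.2962], [0.5571, -0.0440, -0.8293]], R = [[5.3852, -3.3425, -0.9285], [0.0000, 3.1349, -1.3090], [0.0000, 0.0000, 0.6516]]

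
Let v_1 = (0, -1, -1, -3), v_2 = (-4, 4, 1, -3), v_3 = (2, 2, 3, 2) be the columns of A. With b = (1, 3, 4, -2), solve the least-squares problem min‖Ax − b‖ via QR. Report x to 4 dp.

v_1 = (0, -1, -1, -3); ‖v_1‖ = 3.3166, so e_1 = (0.0000, -0.3015, -0.3015, -0.9045).
e_1·v_2 = 0.0000·(-4) + (-0.3015)·4 + (-0.3015)·1 + (-0.9045)·(-3) = 1.2060.
u_2 = v_2 − 1.2060·e_1 = (-4.0000, 4.3636, 1.3636, -1.9091).
‖u_2‖ = 6.3675, so e_2 = (-0.6282, 0.6853, 0.2142, -0.2998).
e_1·v_3 = 0.0000·2 + (-0.3015)·2 + (-0.3015)·3 + (-0.9045)·2 = -3.3166; e_2·v_3 = (-0.6282)·2 + 0.6853·2 + 0.2142·3 + (-0.2998)·2 = 0.1570.
u_3 = v_3 + 3.3166·e_1 − 0.1570·e_2 = (2.0987, 0.8924, 1.9664, -0.9529).
‖u_3‖ = 3.1584, so e_3 = (0.6645, 0.2825, 0.6226, -0.3017).
Qᵀb = (-0.3015, 2.8839, 4.6059).
Back-substitute: x_3 = 4.6059/3.1584 = 1.4583.
x_2 = (2.8839 − 0.1570·1.4583)/6.3675 = 0.4169.
x_1 = (-0.3015 − 1.2060·0.4169 + 3.3166·1.4583)/3.3166 = 1.2158.

x = (1.2158, 0.4169, 1.4583)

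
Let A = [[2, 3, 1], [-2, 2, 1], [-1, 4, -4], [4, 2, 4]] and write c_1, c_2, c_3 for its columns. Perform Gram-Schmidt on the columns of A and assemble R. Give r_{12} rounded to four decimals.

r_{12} = 1.2000

c_1 = (2, -2, -1, 4); ‖c_1‖ = 5.0000, so q_1 = (0.4000, -0.4000, -0.2000, 0.8000).
r_{12} = q_1·c_2 = 1.2000.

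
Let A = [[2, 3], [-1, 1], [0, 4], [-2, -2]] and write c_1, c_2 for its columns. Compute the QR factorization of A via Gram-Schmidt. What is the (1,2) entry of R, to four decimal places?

q_1 = c_1/‖c_1‖ = (2, -1, 0, -2)/3.0000 = (0.6667, -0.3333, 0.0000, -0.6667).
r_{12} = q_1·c_2 = 3.0000.

r_{12} = 3.0000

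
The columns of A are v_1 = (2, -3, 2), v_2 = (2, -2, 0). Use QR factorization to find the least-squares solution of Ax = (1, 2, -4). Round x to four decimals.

x = (-2.1111, 2.3889)

v_1 = (2, -3, 2); ‖v_1‖ = 4.1231, so e_1 = (0.4851, -0.7276, 0.4851).
e_1·v_2 = 0.4851·2 + (-0.7276)·(-2) + 0.4851·0 = 2.4254.
u_2 = v_2 − 2.4254·e_1 = (0.8235, -0.2353, -1.1765).
‖u_2‖ = 1.4552, so e_2 = (0.5659, -0.1617, -0.8085).
Qᵀb = (-2.9104, 3.4763).
Back-substitute: x_2 = 3.4763/1.4552 = 2.3889.
x_1 = (-2.9104 − 2.4254·2.3889)/4.1231 = -2.1111.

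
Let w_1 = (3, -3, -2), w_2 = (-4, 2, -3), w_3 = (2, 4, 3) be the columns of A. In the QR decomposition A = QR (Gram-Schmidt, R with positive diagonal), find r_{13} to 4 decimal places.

r_{13} = -2.5584

e_1 = w_1/‖w_1‖ = (3, -3, -2)/4.6904 = (0.6396, -0.6396, -0.4264).
r_{13} = e_1·w_3 = -2.5584.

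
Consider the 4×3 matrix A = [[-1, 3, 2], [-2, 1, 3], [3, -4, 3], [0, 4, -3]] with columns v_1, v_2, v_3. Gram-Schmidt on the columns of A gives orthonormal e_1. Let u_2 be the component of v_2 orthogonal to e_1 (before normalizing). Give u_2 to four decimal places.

u_2 = (1.7857, -1.4286, -0.3571, 4.0000)

v_1 = (-1, -2, 3, 0); ‖v_1‖ = 3.7417, so e_1 = (-0.2673, -0.5345, 0.8018, 0.0000).
e_1·v_2 = (-0.2673)·3 + (-0.5345)·1 + 0.8018·(-4) + 0.0000·4 = -4.5434.
u_2 = v_2 + 4.5434·e_1 = (1.7857, -1.4286, -0.3571, 4.0000).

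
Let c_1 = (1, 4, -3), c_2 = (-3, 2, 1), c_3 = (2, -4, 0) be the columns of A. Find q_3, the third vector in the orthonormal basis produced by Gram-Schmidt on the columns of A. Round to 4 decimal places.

q_3 = (-0.5270, -0.4216, -0.7379)

c_1 = (1, 4, -3); ‖c_1‖ = 5.0990, so q_1 = (0.1961, 0.7845, -0.5883).
q_1·c_2 = 0.1961·(-3) + 0.7845·2 + (-0.5883)·1 = 0.3922.
u_2 = c_2 − 0.3922·q_1 = (-3.0769, 1.6923, 1.2308).
‖u_2‖ = 3.7210, so q_2 = (-0.8269, 0.4548, 0.3308).
q_1·c_3 = 0.1961·2 + 0.7845·(-4) + (-0.5883)·0 = -2.7456; q_2·c_3 = (-0.8269)·2 + 0.4548·(-4) + 0.3308·0 = -3.4730.
u_3 = c_3 + 2.7456·q_1 + 3.4730·q_2 = (-0.3333, -0.2667, -0.4667).
‖u_3‖ = 0.6325, so q_3 = (-0.5270, -0.4216, -0.7379).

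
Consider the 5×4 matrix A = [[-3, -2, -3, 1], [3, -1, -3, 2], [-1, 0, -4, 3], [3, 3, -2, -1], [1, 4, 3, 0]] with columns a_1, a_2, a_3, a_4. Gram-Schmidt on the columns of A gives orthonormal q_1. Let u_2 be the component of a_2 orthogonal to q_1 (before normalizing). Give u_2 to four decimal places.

u_2 = (-0.3448, -2.6552, 0.5517, 1.3448, 3.4483)

a_1 = (-3, 3, -1, 3, 1); ‖a_1‖ = 5.3852, so q_1 = (-0.5571, 0.5571, -0.1857, 0.5571, 0.1857).
q_1·a_2 = (-0.5571)·(-2) + 0.5571·(-1) + (-0.1857)·0 + 0.5571·3 + 0.1857·4 = 2.9711.
u_2 = a_2 − 2.9711·q_1 = (-0.3448, -2.6552, 0.5517, 1.3448, 3.4483).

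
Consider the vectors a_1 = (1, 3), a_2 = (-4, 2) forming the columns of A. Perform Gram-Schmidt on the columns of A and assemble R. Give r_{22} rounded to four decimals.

r_{22} = 4.4272

q_1 = a_1/‖a_1‖ = (1, 3)/3.1623 = (0.3162, 0.9487).
r_{12} = q_1·a_2 = 0.6325.
u_2 = a_2 − 0.6325·q_1 = (-4.2000, 1.4000).
r_{22} = ‖u_2‖ = 4.4272.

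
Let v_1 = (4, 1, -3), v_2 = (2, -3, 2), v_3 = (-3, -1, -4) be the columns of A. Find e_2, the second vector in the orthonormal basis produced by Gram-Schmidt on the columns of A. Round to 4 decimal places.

e_2 = (0.5230, -0.7191, 0.4576)

v_1 = (4, 1, -3); ‖v_1‖ = 5.0990, so e_1 = (0.7845, 0.1961, -0.5883).
e_1·v_2 = 0.7845·2 + 0.1961·(-3) + (-0.5883)·2 = -0.1961.
u_2 = v_2 + 0.1961·e_1 = (2.1538, -2.9615, 1.8846).
‖u_2‖ = 4.1184, so e_2 = (0.5230, -0.7191, 0.4576).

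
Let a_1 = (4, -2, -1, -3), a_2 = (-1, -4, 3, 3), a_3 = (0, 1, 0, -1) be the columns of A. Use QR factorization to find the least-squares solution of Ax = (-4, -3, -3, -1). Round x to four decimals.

x = (-0.1554, -0.3523, -2.1554)

a_1 = (4, -2, -1, -3); ‖a_1‖ = 5.4772, so e_1 = (0.7303, -0.3651, -0.1826, -0.5477).
e_1·a_2 = 0.7303·(-1) + (-0.3651)·(-4) + (-0.1826)·3 + (-0.5477)·3 = -1.4606.
u_2 = a_2 + 1.4606·e_1 = (0.0667, -4.5333, 2.7333, 2.2000).
‖u_2‖ = 5.7329, so e_2 = (0.0116, -0.7908, 0.4768, 0.3837).
e_1·a_3 = 0.7303·0 + (-0.3651)·1 + (-0.1826)·0 + (-0.5477)·(-1) = 0.1826; e_2·a_3 = 0.0116·0 + (-0.7908)·1 + 0.4768·0 + 0.3837·(-1) = -1.1745.
u_3 = a_3 − 0.1826·e_1 + 1.1745·e_2 = (-0.1197, 0.1379, 0.5933, -0.4493).
‖u_3‖ = 0.7663, so e_3 = (-0.1562, 0.1800, 0.7742, -0.5863).
Qᵀb = (-0.7303, 0.5117, -1.6517).
Back-substitute: x_3 = -1.6517/0.7663 = -2.1554.
x_2 = (0.5117 + 1.1745·(-2.1554))/5.7329 = -0.3523.
x_1 = (-0.7303 + 1.4606·(-0.3523) − 0.1826·(-2.1554))/5.4772 = -0.1554.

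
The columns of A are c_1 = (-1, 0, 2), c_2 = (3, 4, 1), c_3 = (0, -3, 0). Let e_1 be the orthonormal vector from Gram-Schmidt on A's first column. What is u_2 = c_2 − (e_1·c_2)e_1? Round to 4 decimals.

c_1 = (-1, 0, 2); ‖c_1‖ = 2.2361, so e_1 = (-0.4472, 0.0000, 0.8944).
e_1·c_2 = (-0.4472)·3 + 0.0000·4 + 0.8944·1 = -0.4472.
u_2 = c_2 + 0.4472·e_1 = (2.8000, 4.0000, 1.4000).

u_2 = (2.8000, 4.0000, 1.4000)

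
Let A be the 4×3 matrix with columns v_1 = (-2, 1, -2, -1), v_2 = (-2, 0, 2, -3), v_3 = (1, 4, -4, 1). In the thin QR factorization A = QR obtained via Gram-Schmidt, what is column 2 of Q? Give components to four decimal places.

e_2 = (-0.3489, -0.0748, 0.6480, -0.6729)

v_1 = (-2, 1, -2, -1); ‖v_1‖ = 3.1623, so e_1 = (-0.6325, 0.3162, -0.6325, -0.3162).
e_1·v_2 = (-0.6325)·(-2) + 0.3162·0 + (-0.6325)·2 + (-0.3162)·(-3) = 0.9487.
u_2 = v_2 − 0.9487·e_1 = (-1.4000, -0.3000, 2.6000, -2.7000).
‖u_2‖ = 4.0125, so e_2 = (-0.3489, -0.0748, 0.6480, -0.6729).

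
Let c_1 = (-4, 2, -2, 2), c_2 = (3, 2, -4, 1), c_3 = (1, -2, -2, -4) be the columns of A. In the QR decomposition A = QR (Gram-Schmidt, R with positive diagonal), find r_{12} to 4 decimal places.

c_1 = (-4, 2, -2, 2); ‖c_1‖ = 5.2915, so e_1 = (-0.7559, 0.3780, -0.3780, 0.3780).
r_{12} = e_1·c_2 = 0.3780.

r_{12} = 0.3780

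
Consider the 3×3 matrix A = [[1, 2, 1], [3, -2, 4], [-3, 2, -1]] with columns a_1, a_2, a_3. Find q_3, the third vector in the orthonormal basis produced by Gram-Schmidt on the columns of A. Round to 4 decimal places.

a_1 = (1, 3, -3); ‖a_1‖ = 4.3589, so q_1 = (0.2294, 0.6882, -0.6882).
q_1·a_2 = 0.2294·2 + 0.6882·(-2) + (-0.6882)·2 = -2.2942.
u_2 = a_2 + 2.2942·q_1 = (2.5263, -0.4211, 0.4211).
‖u_2‖ = 2.5955, so q_2 = (0.9733, -0.1622, 0.1622).
q_1·a_3 = 0.2294·1 + 0.6882·4 + (-0.6882)·(-1) = 3.6707; q_2·a_3 = 0.9733·1 + (-0.1622)·4 + 0.1622·(-1) = 0.1622.
u_3 = a_3 − 3.6707·q_1 − 0.1622·q_2 = (0.0000, 1.5000, 1.5000).
‖u_3‖ = 2.1213, so q_3 = (0.0000, 0.7071, 0.7071).

q_3 = (0.0000, 0.7071, 0.7071)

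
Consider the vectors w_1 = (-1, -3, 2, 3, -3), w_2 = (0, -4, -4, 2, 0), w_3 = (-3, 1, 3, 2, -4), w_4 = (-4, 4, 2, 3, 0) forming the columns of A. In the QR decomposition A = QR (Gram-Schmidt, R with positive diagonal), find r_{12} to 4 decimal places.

w_1 = (-1, -3, 2, 3, -3); ‖w_1‖ = 5.6569, so q_1 = (-0.1768, -0.5303, 0.3536, 0.5303, -0.5303).
r_{12} = q_1·w_2 = 1.7678.

r_{12} = 1.7678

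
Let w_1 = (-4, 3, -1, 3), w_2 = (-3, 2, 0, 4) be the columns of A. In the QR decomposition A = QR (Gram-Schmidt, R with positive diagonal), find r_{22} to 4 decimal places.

r_{22} = 1.8127

e_1 = w_1/‖w_1‖ = (-4, 3, -1, 3)/5.9161 = (-0.6761, 0.5071, -0.1690, 0.5071).
r_{12} = e_1·w_2 = 5.0709.
u_2 = w_2 − 5.0709·e_1 = (0.4286, -0.5714, 0.8571, 1.4286).
r_{22} = ‖u_2‖ = 1.8127.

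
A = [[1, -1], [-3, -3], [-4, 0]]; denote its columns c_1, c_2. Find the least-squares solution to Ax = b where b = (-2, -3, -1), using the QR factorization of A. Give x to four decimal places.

c_1 = (1, -3, -4); ‖c_1‖ = 5.0990, so e_1 = (0.1961, -0.5883, -0.7845).
e_1·c_2 = 0.1961·(-1) + (-0.5883)·(-3) + (-0.7845)·0 = 1.5689.
u_2 = c_2 − 1.5689·e_1 = (-1.3077, -2.0769, 1.2308).
‖u_2‖ = 2.7456, so e_2 = (-0.4763, -0.7564, 0.4483).
Qᵀb = (2.1573, 2.7736).
Back-substitute: x_2 = 2.7736/2.7456 = 1.0102.
x_1 = (2.1573 − 1.5689·1.0102)/5.0990 = 0.1122.

x = (0.1122, 1.0102)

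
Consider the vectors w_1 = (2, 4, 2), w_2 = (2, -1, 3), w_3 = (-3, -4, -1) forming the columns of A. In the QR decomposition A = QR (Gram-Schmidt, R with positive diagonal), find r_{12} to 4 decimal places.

r_{12} = 1.2247

q_1 = w_1/‖w_1‖ = (2, 4, 2)/4.8990 = (0.4082, 0.8165, 0.4082).
r_{12} = q_1·w_2 = 1.2247.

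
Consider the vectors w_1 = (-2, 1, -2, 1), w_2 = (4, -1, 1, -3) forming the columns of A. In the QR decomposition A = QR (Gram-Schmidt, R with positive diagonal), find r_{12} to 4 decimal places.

r_{12} = -4.4272

w_1 = (-2, 1, -2, 1); ‖w_1‖ = 3.1623, so q_1 = (-0.6325, 0.3162, -0.6325, 0.3162).
r_{12} = q_1·w_2 = -4.4272.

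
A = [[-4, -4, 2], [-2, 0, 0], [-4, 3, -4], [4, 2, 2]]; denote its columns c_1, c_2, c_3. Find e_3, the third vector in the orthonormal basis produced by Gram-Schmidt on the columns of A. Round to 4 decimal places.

c_1 = (-4, -2, -4, 4); ‖c_1‖ = 7.2111, so e_1 = (-0.5547, -0.2774, -0.5547, 0.5547).
e_1·c_2 = (-0.5547)·(-4) + (-0.2774)·0 + (-0.5547)·3 + 0.5547·2 = 1.6641.
u_2 = c_2 − 1.6641·e_1 = (-3.0769, 0.4615, 3.9231, 1.0769).
‖u_2‖ = 5.1216, so e_2 = (-0.6008, 0.0901, 0.7660, 0.2103).
e_1·c_3 = (-0.5547)·2 + (-0.2774)·0 + (-0.5547)·(-4) + 0.5547·2 = 2.2188; e_2·c_3 = (-0.6008)·2 + 0.0901·0 + 0.7660·(-4) + 0.2103·2 = -3.8450.
u_3 = c_3 − 2.2188·e_1 + 3.8450·e_2 = (0.9208, 0.9619, 0.1760, 1.5777).
‖u_3‖ = 2.0720, so e_3 = (0.4444, 0.4642, 0.0849, 0.7614).

e_3 = (0.4444, 0.4642, 0.0849, 0.7614)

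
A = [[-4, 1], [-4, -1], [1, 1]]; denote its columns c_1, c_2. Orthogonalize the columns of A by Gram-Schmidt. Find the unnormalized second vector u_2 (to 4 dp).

c_1 = (-4, -4, 1); ‖c_1‖ = 5.7446, so e_1 = (-0.6963, -0.6963, 0.1741).
e_1·c_2 = (-0.6963)·1 + (-0.6963)·(-1) + 0.1741·1 = 0.1741.
u_2 = c_2 − 0.1741·e_1 = (1.1212, -0.8788, 0.9697).

u_2 = (1.1212, -0.8788, 0.9697)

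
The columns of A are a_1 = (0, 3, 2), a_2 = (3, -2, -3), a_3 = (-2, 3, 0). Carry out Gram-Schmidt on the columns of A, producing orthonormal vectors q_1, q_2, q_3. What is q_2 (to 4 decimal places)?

q_1 = a_1/‖a_1‖ = (0, 3, 2)/3.6056 = (0.0000, 0.8321, 0.5547).
r_{12} = q_1·a_2 = -3.3282.
u_2 = a_2 + 3.3282·q_1 = (3.0000, 0.7692, -1.1538).
‖u_2‖ = 3.3050, so q_2 = (0.9077, 0.2327, -0.3491).

q_2 = (0.9077, 0.2327, -0.3491)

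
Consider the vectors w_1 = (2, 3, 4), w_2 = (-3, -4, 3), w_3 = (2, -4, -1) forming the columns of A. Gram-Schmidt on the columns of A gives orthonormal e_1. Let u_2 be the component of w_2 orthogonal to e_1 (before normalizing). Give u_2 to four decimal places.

e_1 = w_1/‖w_1‖ = (2, 3, 4)/5.3852 = (0.3714, 0.5571, 0.7428).
r_{12} = e_1·w_2 = -1.1142.
u_2 = w_2 + 1.1142·e_1 = (-2.5862, -3.3793, 3.8276).

u_2 = (-2.5862, -3.3793, 3.8276)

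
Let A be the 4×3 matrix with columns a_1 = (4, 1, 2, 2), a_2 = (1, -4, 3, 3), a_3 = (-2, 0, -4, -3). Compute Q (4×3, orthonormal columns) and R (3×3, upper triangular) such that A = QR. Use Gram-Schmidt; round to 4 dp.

Q = [[0.8000, -0.1701, 0.5413], [0.2000, -0.8285, -0.4921], [0.4000, 0.3773, -0.6581], [0.4000, 0.3773, -0.1785]], R = [[5.0000, 2.4000, -4.4000], [0.0000, 5.4074, -2.3006], [0.0000, 0.0000, 2.0851]]

a_1 = (4, 1, 2, 2); ‖a_1‖ = 5.0000, so q_1 = (0.8000, 0.2000, 0.4000, 0.4000).
q_1·a_2 = 0.8000·1 + 0.2000·(-4) + 0.4000·3 + 0.4000·3 = 2.4000.
u_2 = a_2 − 2.4000·q_1 = (-0.9200, -4.4800, 2.0400, 2.0400).
‖u_2‖ = 5.4074, so q_2 = (-0.1701, -0.8285, 0.3773, 0.3773).
q_1·a_3 = 0.8000·(-2) + 0.2000·0 + 0.4000·(-4) + 0.4000·(-3) = -4.4000; q_2·a_3 = (-0.1701)·(-2) + (-0.8285)·0 + 0.3773·(-4) + 0.3773·(-3) = -2.3006.
u_3 = a_3 + 4.4000·q_1 + 2.3006·q_2 = (1.1286, -1.0260, -1.3721, -0.3721).
‖u_3‖ = 2.0851, so q_3 = (0.5413, -0.4921, -0.6581, -0.1785).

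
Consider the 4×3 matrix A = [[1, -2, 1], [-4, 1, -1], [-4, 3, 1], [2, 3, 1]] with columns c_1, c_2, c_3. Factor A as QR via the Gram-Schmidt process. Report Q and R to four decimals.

c_1 = (1, -4, -4, 2); ‖c_1‖ = 6.0828, so e_1 = (0.1644, -0.6576, -0.6576, 0.3288).
e_1·c_2 = 0.1644·(-2) + (-0.6576)·1 + (-0.6576)·3 + 0.3288·3 = -1.9728.
u_2 = c_2 + 1.9728·e_1 = (-1.6757, -0.2973, 1.7027, 3.6486).
‖u_2‖ = 4.3713, so e_2 = (-0.3833, -0.0680, 0.3895, 0.8347).
e_1·c_3 = 0.1644·1 + (-0.6576)·(-1) + (-0.6576)·1 + 0.3288·1 = 0.4932; e_2·c_3 = (-0.3833)·1 + (-0.0680)·(-1) + 0.3895·1 + 0.8347·1 = 0.9089.
u_3 = c_3 − 0.4932·e_1 − 0.9089·e_2 = (1.2673, -0.6139, 0.9703, 0.0792).
‖u_3‖ = 1.7119, so e_3 = (0.7403, -0.3586, 0.5668, 0.0463).

Q = [[0.1644, -0.3833, 0.7403], [-0.6576, -0.0680, -0.3586], [-0.6576, 0.3895, 0.5668], [0.3288, 0.8347, 0.0463]], R = [[6.0828, -1.9728, 0.4932], [0.0000, 4.3713, 0.9089], [0.0000, 0.0000, 1.7119]]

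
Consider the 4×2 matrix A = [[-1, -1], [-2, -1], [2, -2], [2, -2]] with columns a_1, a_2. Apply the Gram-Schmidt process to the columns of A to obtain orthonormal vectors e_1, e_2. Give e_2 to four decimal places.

e_2 = (-0.4872, -0.6225, -0.4331, -0.4331)

a_1 = (-1, -2, 2, 2); ‖a_1‖ = 3.6056, so e_1 = (-0.2774, -0.5547, 0.5547, 0.5547).
e_1·a_2 = (-0.2774)·(-1) + (-0.5547)·(-1) + 0.5547·(-2) + 0.5547·(-2) = -1.3868.
u_2 = a_2 + 1.3868·e_1 = (-1.3846, -1.7692, -1.2308, -1.2308).
‖u_2‖ = 2.8420, so e_2 = (-0.4872, -0.6225, -0.4331, -0.4331).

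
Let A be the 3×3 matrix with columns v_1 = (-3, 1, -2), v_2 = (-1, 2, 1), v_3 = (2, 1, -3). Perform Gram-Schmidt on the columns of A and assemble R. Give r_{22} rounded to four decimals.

r_{22} = 2.3146

v_1 = (-3, 1, -2); ‖v_1‖ = 3.7417, so e_1 = (-0.8018, 0.2673, -0.5345).
e_1·v_2 = (-0.8018)·(-1) + 0.2673·2 + (-0.5345)·1 = 0.8018.
u_2 = v_2 − 0.8018·e_1 = (-0.3571, 1.7857, 1.4286).
r_{22} = ‖u_2‖ = 2.3146.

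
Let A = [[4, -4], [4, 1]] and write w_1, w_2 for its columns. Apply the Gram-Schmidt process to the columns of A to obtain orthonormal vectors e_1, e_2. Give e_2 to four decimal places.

e_2 = (-0.7071, 0.7071)

e_1 = w_1/‖w_1‖ = (4, 4)/5.6569 = (0.7071, 0.7071).
r_{12} = e_1·w_2 = -2.1213.
u_2 = w_2 + 2.1213·e_1 = (-2.5000, 2.5000).
‖u_2‖ = 3.5355, so e_2 = (-0.7071, 0.7071).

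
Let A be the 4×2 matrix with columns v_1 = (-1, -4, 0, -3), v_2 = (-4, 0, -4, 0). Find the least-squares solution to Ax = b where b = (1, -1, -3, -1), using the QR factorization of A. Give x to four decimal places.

q_1 = v_1/‖v_1‖ = (-1, -4, 0, -3)/5.0990 = (-0.1961, -0.7845, 0.0000, -0.5883).
r_{12} = q_1·v_2 = 0.7845.
u_2 = v_2 − 0.7845·q_1 = (-3.8462, 0.6154, -4.0000, 0.4615).
‖u_2‖ = 5.6022, so q_2 = (-0.6865, 0.1098, -0.7140, 0.0824).
Qᵀb = (1.1767, 1.2632).
Back-substitute: x_2 = 1.2632/5.6022 = 0.2255.
x_1 = (1.1767 − 0.7845·0.2255)/5.0990 = 0.1961.

x = (0.1961, 0.2255)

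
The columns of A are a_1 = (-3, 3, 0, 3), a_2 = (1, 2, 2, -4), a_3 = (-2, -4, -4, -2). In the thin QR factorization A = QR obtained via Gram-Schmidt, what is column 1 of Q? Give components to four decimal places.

e_1 = a_1/‖a_1‖ = (-3, 3, 0, 3)/5.1962 = (-0.5774, 0.5774, 0.0000, 0.5774).

e_1 = (-0.5774, 0.5774, 0.0000, 0.5774)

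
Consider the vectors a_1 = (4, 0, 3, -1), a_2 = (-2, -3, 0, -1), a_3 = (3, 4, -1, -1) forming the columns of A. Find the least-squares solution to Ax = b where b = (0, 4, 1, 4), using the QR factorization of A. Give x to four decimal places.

x = (-0.3166, -2.8204, -1.2511)

q_1 = a_1/‖a_1‖ = (4, 0, 3, -1)/5.0990 = (0.7845, 0.0000, 0.5883, -0.1961).
r_{12} = q_1·a_2 = -1.3728.
u_2 = a_2 + 1.3728·q_1 = (-0.9231, -3.0000, 0.8077, -1.2692).
‖u_2‖ = 3.4807, so q_2 = (-0.2652, -0.8619, 0.2320, -0.3646).
r_{13} = q_1·a_3 = 1.9612; r_{23} = q_2·a_3 = -4.1106.
u_3 = a_3 − 1.9612·q_1 + 4.1106·q_2 = (0.3714, 0.4571, -1.2000, -2.1143).
‖u_3‖ = 2.5014, so q_3 = (0.1485, 0.1828, -0.4797, -0.8452).
Qᵀb = (-0.1961, -4.6741, -3.1296).
Back-substitute: x_3 = -3.1296/2.5014 = -1.2511.
x_2 = (-4.6741 + 4.1106·(-1.2511))/3.4807 = -2.8204.
x_1 = (-0.1961 + 1.3728·(-2.8204) − 1.9612·(-1.2511))/5.0990 = -0.3166.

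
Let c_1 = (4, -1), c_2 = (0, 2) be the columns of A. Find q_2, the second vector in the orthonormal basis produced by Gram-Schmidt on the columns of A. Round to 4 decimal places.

c_1 = (4, -1); ‖c_1‖ = 4.1231, so q_1 = (0.9701, -0.2425).
q_1·c_2 = 0.9701·0 + (-0.2425)·2 = -0.4851.
u_2 = c_2 + 0.4851·q_1 = (0.4706, 1.8824).
‖u_2‖ = 1.9403, so q_2 = (0.2425, 0.9701).

q_2 = (0.2425, 0.9701)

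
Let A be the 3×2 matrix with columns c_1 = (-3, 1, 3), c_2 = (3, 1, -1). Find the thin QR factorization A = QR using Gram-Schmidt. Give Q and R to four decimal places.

Q = [[-0.6882, 0.5869], [0.2294, 0.7337], [0.6882, 0.3424]], R = [[4.3589, -2.5236], [0.0000, 2.1521]]

e_1 = c_1/‖c_1‖ = (-3, 1, 3)/4.3589 = (-0.6882, 0.2294, 0.6882).
r_{12} = e_1·c_2 = -2.5236.
u_2 = c_2 + 2.5236·e_1 = (1.2632, 1.5789, 0.7368).
‖u_2‖ = 2.1521, so e_2 = (0.5869, 0.7337, 0.3424).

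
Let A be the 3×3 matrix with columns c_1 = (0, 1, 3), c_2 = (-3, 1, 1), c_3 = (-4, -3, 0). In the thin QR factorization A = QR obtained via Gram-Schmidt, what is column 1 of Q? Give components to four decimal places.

c_1 = (0, 1, 3); ‖c_1‖ = 3.1623, so q_1 = (0.0000, 0.3162, 0.9487).

q_1 = (0.0000, 0.3162, 0.9487)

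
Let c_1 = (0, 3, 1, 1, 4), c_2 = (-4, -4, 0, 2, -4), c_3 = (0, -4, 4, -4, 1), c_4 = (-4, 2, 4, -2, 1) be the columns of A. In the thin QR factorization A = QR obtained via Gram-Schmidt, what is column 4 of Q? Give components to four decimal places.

e_4 = (-0.4512, 0.6047, 0.2269, -0.4756, -0.3913)

e_1 = c_1/‖c_1‖ = (0, 3, 1, 1, 4)/5.1962 = (0.0000, 0.5774, 0.1925, 0.1925, 0.7698).
r_{12} = e_1·c_2 = -5.0037.
u_2 = c_2 + 5.0037·e_1 = (-4.0000, -1.1111, 0.9630, 2.9630, -0.1481).
‖u_2‖ = 5.1926, so e_2 = (-0.7703, -0.2140, 0.1854, 0.5706, -0.0285).
r_{13} = e_1·c_3 = -1.5396; r_{23} = e_2·c_3 = -0.7133.
u_3 = c_3 + 1.5396·e_1 + 0.7133·e_2 = (-0.5495, -3.2637, 4.4286, -3.2967, 2.1648).
‖u_3‖ = 6.7912, so e_3 = (-0.0809, -0.4806, 0.6521, -0.4854, 0.3188).
r_{14} = e_1·c_4 = 2.3094; r_{24} = e_2·c_4 = 2.2254; r_{34} = e_3·c_4 = 3.2605.
u_4 = c_4 − 2.3094·e_1 − 2.2254·e_2 − 3.2605·e_3 = (-2.0219, 2.7098, 1.0167, -2.1315, -1.7536).
‖u_4‖ = 4.4814, so e_4 = (-0.4512, 0.6047, 0.2269, -0.4756, -0.3913).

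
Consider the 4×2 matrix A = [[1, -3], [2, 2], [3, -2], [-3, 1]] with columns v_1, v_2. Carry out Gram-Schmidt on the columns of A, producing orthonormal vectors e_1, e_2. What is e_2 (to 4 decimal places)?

v_1 = (1, 2, 3, -3); ‖v_1‖ = 4.7958, so e_1 = (0.2085, 0.4170, 0.6255, -0.6255).
e_1·v_2 = 0.2085·(-3) + 0.4170·2 + 0.6255·(-2) + (-0.6255)·1 = -1.6681.
u_2 = v_2 + 1.6681·e_1 = (-2.6522, 2.6957, -0.9565, -0.0435).
‖u_2‖ = 3.9009, so e_2 = (-0.6799, 0.6910, -0.2452, -0.0111).

e_2 = (-0.6799, 0.6910, -0.2452, -0.0111)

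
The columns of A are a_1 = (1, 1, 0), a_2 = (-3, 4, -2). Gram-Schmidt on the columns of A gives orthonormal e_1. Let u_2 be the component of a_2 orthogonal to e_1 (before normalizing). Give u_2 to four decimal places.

u_2 = (-3.5000, 3.5000, -2.0000)

a_1 = (1, 1, 0); ‖a_1‖ = 1.4142, so e_1 = (0.7071, 0.7071, 0.0000).
e_1·a_2 = 0.7071·(-3) + 0.7071·4 + 0.0000·(-2) = 0.7071.
u_2 = a_2 − 0.7071·e_1 = (-3.5000, 3.5000, -2.0000).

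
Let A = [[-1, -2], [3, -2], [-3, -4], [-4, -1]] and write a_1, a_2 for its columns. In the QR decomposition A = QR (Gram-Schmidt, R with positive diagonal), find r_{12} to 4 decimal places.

a_1 = (-1, 3, -3, -4); ‖a_1‖ = 5.9161, so e_1 = (-0.1690, 0.5071, -0.5071, -0.6761).
r_{12} = e_1·a_2 = 2.0284.

r_{12} = 2.0284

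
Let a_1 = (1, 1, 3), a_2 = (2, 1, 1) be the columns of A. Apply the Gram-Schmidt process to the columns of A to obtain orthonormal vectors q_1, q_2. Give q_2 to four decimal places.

q_2 = (0.8808, 0.2752, -0.3853)

q_1 = a_1/‖a_1‖ = (1, 1, 3)/3.3166 = (0.3015, 0.3015, 0.9045).
r_{12} = q_1·a_2 = 1.8091.
u_2 = a_2 − 1.8091·q_1 = (1.4545, 0.4545, -0.6364).
‖u_2‖ = 1.6514, so q_2 = (0.8808, 0.2752, -0.3853).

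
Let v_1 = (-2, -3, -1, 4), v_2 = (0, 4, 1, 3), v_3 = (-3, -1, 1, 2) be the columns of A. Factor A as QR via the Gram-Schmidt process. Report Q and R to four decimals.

v_1 = (-2, -3, -1, 4); ‖v_1‖ = 5.4772, so e_1 = (-0.3651, -0.5477, -0.1826, 0.7303).
e_1·v_2 = (-0.3651)·0 + (-0.5477)·4 + (-0.1826)·1 + 0.7303·3 = -0.1826.
u_2 = v_2 + 0.1826·e_1 = (-0.0667, 3.9000, 0.9667, 3.1333).
‖u_2‖ = 5.0957, so e_2 = (-0.0131, 0.7653, 0.1897, 0.6149).
e_1·v_3 = (-0.3651)·(-3) + (-0.5477)·(-1) + (-0.1826)·1 + 0.7303·2 = 2.9212; e_2·v_3 = (-0.0131)·(-3) + 0.7653·(-1) + 0.1897·1 + 0.6149·2 = 0.6934.
u_3 = v_3 − 2.9212·e_1 − 0.6934·e_2 = (-1.9243, 0.0693, 1.4018, -0.5597).
‖u_3‖ = 2.4466, so e_3 = (-0.7865, 0.0283, 0.5730, -0.2288).

Q = [[-0.3651, -0.0131, -0.7865], [-0.5477, 0.7653, 0.0283], [-0.1826, 0.1897, 0.5730], [0.7303, 0.6149, -0.2288]], R = [[5.4772, -0.1826, 2.9212], [0.0000, 5.0957, 0.6934], [0.0000, 0.0000, 2.4466]]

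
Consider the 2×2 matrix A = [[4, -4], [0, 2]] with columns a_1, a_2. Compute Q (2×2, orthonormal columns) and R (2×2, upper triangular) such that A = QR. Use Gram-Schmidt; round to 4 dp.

a_1 = (4, 0); ‖a_1‖ = 4.0000, so q_1 = (1.0000, 0.0000).
q_1·a_2 = 1.0000·(-4) + 0.0000·2 = -4.0000.
u_2 = a_2 + 4.0000·q_1 = (0.0000, 2.0000).
‖u_2‖ = 2.0000, so q_2 = (0.0000, 1.0000).

Q = [[1.0000, 0.0000], [0.0000, 1.0000]], R = [[4.0000, -4.0000], [0.0000, 2.0000]]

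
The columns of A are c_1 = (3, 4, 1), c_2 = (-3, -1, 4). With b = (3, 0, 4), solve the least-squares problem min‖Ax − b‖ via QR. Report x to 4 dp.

x = (0.6739, 0.5025)

c_1 = (3, 4, 1); ‖c_1‖ = 5.0990, so e_1 = (0.5883, 0.7845, 0.1961).
e_1·c_2 = 0.5883·(-3) + 0.7845·(-1) + 0.1961·4 = -1.7650.
u_2 = c_2 + 1.7650·e_1 = (-1.9615, 0.3846, 4.3462).
‖u_2‖ = 4.7838, so e_2 = (-0.4100, 0.0804, 0.9085).
Qᵀb = (2.5495, 2.4040).
Back-substitute: x_2 = 2.4040/4.7838 = 0.5025.
x_1 = (2.5495 + 1.7650·0.5025)/5.0990 = 0.6739.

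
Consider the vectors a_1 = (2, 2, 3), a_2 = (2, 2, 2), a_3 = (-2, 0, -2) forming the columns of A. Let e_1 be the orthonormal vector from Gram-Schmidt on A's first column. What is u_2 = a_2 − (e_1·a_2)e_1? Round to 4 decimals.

u_2 = (0.3529, 0.3529, -0.4706)

a_1 = (2, 2, 3); ‖a_1‖ = 4.1231, so e_1 = (0.4851, 0.4851, 0.7276).
e_1·a_2 = 0.4851·2 + 0.4851·2 + 0.7276·2 = 3.3955.
u_2 = a_2 − 3.3955·e_1 = (0.3529, 0.3529, -0.4706).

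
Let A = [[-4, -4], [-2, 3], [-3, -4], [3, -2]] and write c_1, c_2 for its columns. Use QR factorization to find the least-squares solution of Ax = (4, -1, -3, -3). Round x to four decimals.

e_1 = c_1/‖c_1‖ = (-4, -2, -3, 3)/6.1644 = (-0.6489, -0.3244, -0.4867, 0.4867).
r_{12} = e_1·c_2 = 2.5955.
u_2 = c_2 − 2.5955·e_1 = (-2.3158, 3.8421, -2.7368, -3.2632).
‖u_2‖ = 6.1857, so e_2 = (-0.3744, 0.6211, -0.4424, -0.5275).
Qᵀb = (-2.2711, 0.7913).
Back-substitute: x_2 = 0.7913/6.1857 = 0.1279.
x_1 = (-2.2711 − 2.5955·0.1279)/6.1644 = -0.4223.

x = (-0.4223, 0.1279)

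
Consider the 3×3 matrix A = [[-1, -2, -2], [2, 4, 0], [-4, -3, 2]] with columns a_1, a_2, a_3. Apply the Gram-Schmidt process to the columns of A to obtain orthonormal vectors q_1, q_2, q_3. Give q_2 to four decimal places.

a_1 = (-1, 2, -4); ‖a_1‖ = 4.5826, so q_1 = (-0.2182, 0.4364, -0.8729).
q_1·a_2 = (-0.2182)·(-2) + 0.4364·4 + (-0.8729)·(-3) = 4.8008.
u_2 = a_2 − 4.8008·q_1 = (-0.9524, 1.9048, 1.1905).
‖u_2‖ = 2.4398, so q_2 = (-0.3904, 0.7807, 0.4880).

q_2 = (-0.3904, 0.7807, 0.4880)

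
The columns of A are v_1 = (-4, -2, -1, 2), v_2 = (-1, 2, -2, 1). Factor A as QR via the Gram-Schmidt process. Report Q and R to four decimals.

v_1 = (-4, -2, -1, 2); ‖v_1‖ = 5.0000, so e_1 = (-0.8000, -0.4000, -0.2000, 0.4000).
e_1·v_2 = (-0.8000)·(-1) + (-0.4000)·2 + (-0.2000)·(-2) + 0.4000·1 = 0.8000.
u_2 = v_2 − 0.8000·e_1 = (-0.3600, 2.3200, -1.8400, 0.6800).
‖u_2‖ = 3.0594, so e_2 = (-0.1177, 0.7583, -0.6014, 0.2223).

Q = [[-0.8000, -0.1177], [-0.4000, 0.7583], [-0.2000, -0.6014], [0.4000, 0.2223]], R = [[5.0000, 0.8000], [0.0000, 3.0594]]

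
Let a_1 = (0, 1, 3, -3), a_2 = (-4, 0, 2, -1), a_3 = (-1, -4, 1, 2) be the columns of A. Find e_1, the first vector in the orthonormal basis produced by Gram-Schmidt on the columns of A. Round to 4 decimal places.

e_1 = (0.0000, 0.2294, 0.6882, -0.6882)

a_1 = (0, 1, 3, -3); ‖a_1‖ = 4.3589, so e_1 = (0.0000, 0.2294, 0.6882, -0.6882).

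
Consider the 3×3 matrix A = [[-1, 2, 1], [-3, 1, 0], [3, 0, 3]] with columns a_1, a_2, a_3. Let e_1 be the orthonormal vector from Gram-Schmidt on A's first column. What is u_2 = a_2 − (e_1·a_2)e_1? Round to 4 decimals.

u_2 = (1.7368, 0.2105, 0.7895)

a_1 = (-1, -3, 3); ‖a_1‖ = 4.3589, so e_1 = (-0.2294, -0.6882, 0.6882).
e_1·a_2 = (-0.2294)·2 + (-0.6882)·1 + 0.6882·0 = -1.1471.
u_2 = a_2 + 1.1471·e_1 = (1.7368, 0.2105, 0.7895).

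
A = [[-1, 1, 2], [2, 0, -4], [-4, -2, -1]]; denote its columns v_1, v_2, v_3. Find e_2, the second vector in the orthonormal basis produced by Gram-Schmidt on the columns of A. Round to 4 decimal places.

v_1 = (-1, 2, -4); ‖v_1‖ = 4.5826, so e_1 = (-0.2182, 0.4364, -0.8729).
e_1·v_2 = (-0.2182)·1 + 0.4364·0 + (-0.8729)·(-2) = 1.5275.
u_2 = v_2 − 1.5275·e_1 = (1.3333, -0.6667, -0.6667).
‖u_2‖ = 1.6330, so e_2 = (0.8165, -0.4082, -0.4082).

e_2 = (0.8165, -0.4082, -0.4082)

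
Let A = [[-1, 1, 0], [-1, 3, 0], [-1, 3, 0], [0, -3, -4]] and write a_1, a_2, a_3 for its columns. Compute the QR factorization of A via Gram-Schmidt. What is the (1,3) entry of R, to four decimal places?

r_{13} = 0.0000

a_1 = (-1, -1, -1, 0); ‖a_1‖ = 1.7321, so q_1 = (-0.5774, -0.5774, -0.5774, 0.0000).
r_{13} = q_1·a_3 = 0.0000.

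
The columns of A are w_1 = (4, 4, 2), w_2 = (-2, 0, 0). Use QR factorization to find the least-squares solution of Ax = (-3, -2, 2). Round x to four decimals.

w_1 = (4, 4, 2); ‖w_1‖ = 6.0000, so e_1 = (0.6667, 0.6667, 0.3333).
e_1·w_2 = 0.6667·(-2) + 0.6667·0 + 0.3333·0 = -1.3333.
u_2 = w_2 + 1.3333·e_1 = (-1.1111, 0.8889, 0.4444).
‖u_2‖ = 1.4907, so e_2 = (-0.7454, 0.5963, 0.2981).
Qᵀb = (-2.6667, 1.6398).
Back-substitute: x_2 = 1.6398/1.4907 = 1.1000.
x_1 = (-2.6667 + 1.3333·1.1000)/6.0000 = -0.2000.

x = (-0.2000, 1.1000)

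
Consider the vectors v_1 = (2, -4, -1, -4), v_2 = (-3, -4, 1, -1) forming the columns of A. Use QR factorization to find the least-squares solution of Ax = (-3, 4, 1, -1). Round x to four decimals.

v_1 = (2, -4, -1, -4); ‖v_1‖ = 6.0828, so q_1 = (0.3288, -0.6576, -0.1644, -0.6576).
q_1·v_2 = 0.3288·(-3) + (-0.6576)·(-4) + (-0.1644)·1 + (-0.6576)·(-1) = 2.1372.
u_2 = v_2 − 2.1372·q_1 = (-3.7027, -2.5946, 1.3514, 0.4054).
‖u_2‖ = 4.7363, so q_2 = (-0.7818, -0.5478, 0.2853, 0.0856).
Qᵀb = (-3.1236, 0.3538).
Back-substitute: x_2 = 0.3538/4.7363 = 0.0747.
x_1 = (-3.1236 − 2.1372·0.0747)/6.0828 = -0.5398.

x = (-0.5398, 0.0747)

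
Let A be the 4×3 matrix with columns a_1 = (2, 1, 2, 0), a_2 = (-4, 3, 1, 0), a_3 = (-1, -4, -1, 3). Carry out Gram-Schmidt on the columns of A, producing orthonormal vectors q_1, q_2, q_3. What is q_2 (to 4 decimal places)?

q_2 = (-0.6667, 0.6667, 0.3333, 0.0000)

a_1 = (2, 1, 2, 0); ‖a_1‖ = 3.0000, so q_1 = (0.6667, 0.3333, 0.6667, 0.0000).
q_1·a_2 = 0.6667·(-4) + 0.3333·3 + 0.6667·1 + 0.0000·0 = -1.0000.
u_2 = a_2 + 1.0000·q_1 = (-3.3333, 3.3333, 1.6667, 0.0000).
‖u_2‖ = 5.0000, so q_2 = (-0.6667, 0.6667, 0.3333, 0.0000).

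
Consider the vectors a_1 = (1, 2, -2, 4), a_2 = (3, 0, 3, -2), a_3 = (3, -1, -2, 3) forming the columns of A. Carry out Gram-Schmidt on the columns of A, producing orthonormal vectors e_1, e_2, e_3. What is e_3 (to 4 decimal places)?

e_3 = (0.4437, -0.8081, -0.3724, 0.1069)

e_1 = a_1/‖a_1‖ = (1, 2, -2, 4)/5.0000 = (0.2000, 0.4000, -0.4000, 0.8000).
r_{12} = e_1·a_2 = -2.2000.
u_2 = a_2 + 2.2000·e_1 = (3.4400, 0.8800, 2.1200, -0.2400).
‖u_2‖ = 4.1425, so e_2 = (0.8304, 0.2124, 0.5118, -0.0579).
r_{13} = e_1·a_3 = 3.4000; r_{23} = e_2·a_3 = 1.0815.
u_3 = a_3 − 3.4000·e_1 − 1.0815·e_2 = (1.4219, -2.5897, -1.1935, 0.3427).
‖u_3‖ = 3.2047, so e_3 = (0.4437, -0.8081, -0.3724, 0.1069).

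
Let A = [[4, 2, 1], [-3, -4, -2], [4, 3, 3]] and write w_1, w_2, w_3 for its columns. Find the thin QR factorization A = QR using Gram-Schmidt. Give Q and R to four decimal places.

w_1 = (4, -3, 4); ‖w_1‖ = 6.4031, so q_1 = (0.6247, -0.4685, 0.6247).
q_1·w_2 = 0.6247·2 + (-0.4685)·(-4) + 0.6247·3 = 4.9976.
u_2 = w_2 − 4.9976·q_1 = (-1.1220, -1.6585, -0.1220).
‖u_2‖ = 2.0061, so q_2 = (-0.5593, -0.8268, -0.0608).
q_1·w_3 = 0.6247·1 + (-0.4685)·(-2) + 0.6247·3 = 3.4358; q_2·w_3 = (-0.5593)·1 + (-0.8268)·(-2) + (-0.0608)·3 = 0.9119.
u_3 = w_3 − 3.4358·q_1 − 0.9119·q_2 = (-0.6364, 0.3636, 0.9091).
‖u_3‖ = 1.1677, so q_3 = (-0.5449, 0.3114, 0.7785).

Q = [[0.6247, -0.5593, -0.5449], [-0.4685, -0.8268, 0.3114], [0.6247, -0.0608, 0.7785]], R = [[6.4031, 4.9976, 3.4358], [0.0000, 2.0061, 0.9119], [0.0000, 0.0000, 1.1677]]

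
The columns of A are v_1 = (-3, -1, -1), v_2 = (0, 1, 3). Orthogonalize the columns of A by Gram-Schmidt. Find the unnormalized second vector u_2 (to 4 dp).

v_1 = (-3, -1, -1); ‖v_1‖ = 3.3166, so e_1 = (-0.9045, -0.3015, -0.3015).
e_1·v_2 = (-0.9045)·0 + (-0.3015)·1 + (-0.3015)·3 = -1.2060.
u_2 = v_2 + 1.2060·e_1 = (-1.0909, 0.6364, 2.6364).

u_2 = (-1.0909, 0.6364, 2.6364)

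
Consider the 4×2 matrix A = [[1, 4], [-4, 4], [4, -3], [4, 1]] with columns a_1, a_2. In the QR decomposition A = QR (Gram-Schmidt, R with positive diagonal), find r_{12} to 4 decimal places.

a_1 = (1, -4, 4, 4); ‖a_1‖ = 7.0000, so e_1 = (0.1429, -0.5714, 0.5714, 0.5714).
r_{12} = e_1·a_2 = -2.8571.

r_{12} = -2.8571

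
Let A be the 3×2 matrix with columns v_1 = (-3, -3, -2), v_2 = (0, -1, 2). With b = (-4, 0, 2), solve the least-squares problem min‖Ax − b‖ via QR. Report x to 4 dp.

v_1 = (-3, -3, -2); ‖v_1‖ = 4.6904, so e_1 = (-0.6396, -0.6396, -0.4264).
e_1·v_2 = (-0.6396)·0 + (-0.6396)·(-1) + (-0.4264)·2 = -0.2132.
u_2 = v_2 + 0.2132·e_1 = (-0.1364, -1.1364, 1.9091).
‖u_2‖ = 2.2259, so e_2 = (-0.0613, -0.5105, 0.8577).
Qᵀb = (1.7056, 1.9604).
Back-substitute: x_2 = 1.9604/2.2259 = 0.8807.
x_1 = (1.7056 + 0.2132·0.8807)/4.6904 = 0.4037.

x = (0.4037, 0.8807)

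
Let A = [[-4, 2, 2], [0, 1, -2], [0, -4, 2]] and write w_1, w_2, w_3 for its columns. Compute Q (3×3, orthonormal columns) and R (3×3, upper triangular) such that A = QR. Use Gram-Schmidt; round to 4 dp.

w_1 = (-4, 0, 0); ‖w_1‖ = 4.0000, so e_1 = (-1.0000, 0.0000, 0.0000).
e_1·w_2 = (-1.0000)·2 + 0.0000·1 + 0.0000·(-4) = -2.0000.
u_2 = w_2 + 2.0000·e_1 = (0.0000, 1.0000, -4.0000).
‖u_2‖ = 4.1231, so e_2 = (0.0000, 0.2425, -0.9701).
e_1·w_3 = (-1.0000)·2 + 0.0000·(-2) + 0.0000·2 = -2.0000; e_2·w_3 = 0.0000·2 + 0.2425·(-2) + (-0.9701)·2 = -2.4254.
u_3 = w_3 + 2.0000·e_1 + 2.4254·e_2 = (0.0000, -1.4118, -0.3529).
‖u_3‖ = 1.4552, so e_3 = (0.0000, -0.9701, -0.2425).

Q = [[-1.0000, 0.0000, 0.0000], [0.0000, 0.2425, -0.9701], [0.0000, -0.9701, -0.2425]], R = [[4.0000, -2.0000, -2.0000], [0.0000, 4.1231, -2.4254], [0.0000, 0.0000, 1.4552]]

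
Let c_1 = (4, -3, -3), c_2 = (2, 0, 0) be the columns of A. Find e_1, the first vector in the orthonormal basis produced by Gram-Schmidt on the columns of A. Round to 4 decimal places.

e_1 = c_1/‖c_1‖ = (4, -3, -3)/5.8310 = (0.6860, -0.5145, -0.5145).

e_1 = (0.6860, -0.5145, -0.5145)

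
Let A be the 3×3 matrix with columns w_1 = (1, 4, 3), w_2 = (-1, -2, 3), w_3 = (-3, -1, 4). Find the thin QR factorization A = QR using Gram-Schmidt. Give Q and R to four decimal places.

w_1 = (1, 4, 3); ‖w_1‖ = 5.0990, so q_1 = (0.1961, 0.7845, 0.5883).
q_1·w_2 = 0.1961·(-1) + 0.7845·(-2) + 0.5883·3 = 0.0000.
u_2 = w_2 + 0.0000·q_1 = (-1.0000, -2.0000, 3.0000).
‖u_2‖ = 3.7417, so q_2 = (-0.2673, -0.5345, 0.8018).
q_1·w_3 = 0.1961·(-3) + 0.7845·(-1) + 0.5883·4 = 0.9806; q_2·w_3 = (-0.2673)·(-3) + (-0.5345)·(-1) + 0.8018·4 = 4.5434.
u_3 = w_3 − 0.9806·q_1 − 4.5434·q_2 = (-1.9780, 0.6593, -0.2198).
‖u_3‖ = 2.0966, so q_3 = (-0.9435, 0.3145, -0.1048).

Q = [[0.1961, -0.2673, -0.9435], [0.7845, -0.5345, 0.3145], [0.5883, 0.8018, -0.1048]], R = [[5.0990, 0.0000, 0.9806], [0.0000, 3.7417, 4.5434], [0.0000, 0.0000, 2.0966]]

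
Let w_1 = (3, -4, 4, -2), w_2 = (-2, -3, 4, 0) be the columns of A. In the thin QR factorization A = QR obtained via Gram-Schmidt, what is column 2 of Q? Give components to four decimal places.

w_1 = (3, -4, 4, -2); ‖w_1‖ = 6.7082, so e_1 = (0.4472, -0.5963, 0.5963, -0.2981).
e_1·w_2 = 0.4472·(-2) + (-0.5963)·(-3) + 0.5963·4 + (-0.2981)·0 = 3.2796.
u_2 = w_2 − 3.2796·e_1 = (-3.4667, -1.0444, 2.0444, 0.9778).
‖u_2‖ = 4.2714, so e_2 = (-0.8116, -0.2445, 0.4786, 0.2289).

e_2 = (-0.8116, -0.2445, 0.4786, 0.2289)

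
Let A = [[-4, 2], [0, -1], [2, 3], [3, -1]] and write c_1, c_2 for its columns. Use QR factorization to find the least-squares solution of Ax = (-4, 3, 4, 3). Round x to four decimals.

x = (1.1829, 0.2610)

c_1 = (-4, 0, 2, 3); ‖c_1‖ = 5.3852, so q_1 = (-0.7428, 0.0000, 0.3714, 0.5571).
q_1·c_2 = (-0.7428)·2 + 0.0000·(-1) + 0.3714·3 + 0.5571·(-1) = -0.9285.
u_2 = c_2 + 0.9285·q_1 = (1.3103, -1.0000, 3.3448, -0.4828).
‖u_2‖ = 3.7600, so q_2 = (0.3485, -0.2660, 0.8896, -0.1284).
Qᵀb = (6.1279, 0.9813).
Back-substitute: x_2 = 0.9813/3.7600 = 0.2610.
x_1 = (6.1279 + 0.9285·0.2610)/5.3852 = 1.1829.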